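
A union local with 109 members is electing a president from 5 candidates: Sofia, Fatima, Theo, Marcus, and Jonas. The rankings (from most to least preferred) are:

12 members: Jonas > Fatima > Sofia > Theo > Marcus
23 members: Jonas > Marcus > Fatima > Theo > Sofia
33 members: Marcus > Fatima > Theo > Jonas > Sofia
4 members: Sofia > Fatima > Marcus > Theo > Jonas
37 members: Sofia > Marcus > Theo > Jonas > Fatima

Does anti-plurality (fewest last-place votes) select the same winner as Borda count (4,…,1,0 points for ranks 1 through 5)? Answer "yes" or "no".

no

Anti-plurality — last-place votes: Sofia 56, Fatima 37, Theo 0, Marcus 12, Jonas 4. Winner: Theo.
Borda — scores: Sofia 188, Fatima 193, Theo 179, Marcus 320, Jonas 210. Winner: Marcus.
The two methods disagree.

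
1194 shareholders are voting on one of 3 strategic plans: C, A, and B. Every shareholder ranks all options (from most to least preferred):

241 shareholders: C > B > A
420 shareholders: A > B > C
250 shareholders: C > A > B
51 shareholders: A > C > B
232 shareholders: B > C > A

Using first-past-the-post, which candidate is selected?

First-place votes: C 491, A 471, B 232.
C has the most first-place votes.

C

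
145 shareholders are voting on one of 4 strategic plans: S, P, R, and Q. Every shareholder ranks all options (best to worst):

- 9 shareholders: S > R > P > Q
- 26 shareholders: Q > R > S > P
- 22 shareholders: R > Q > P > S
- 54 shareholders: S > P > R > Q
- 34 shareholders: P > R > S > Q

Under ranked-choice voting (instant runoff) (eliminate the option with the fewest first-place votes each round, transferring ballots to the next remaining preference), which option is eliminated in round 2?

P

Round 1: S 63, P 34, R 22, Q 26. Eliminate R.
Round 2: S 63, P 34, Q 48. Eliminate P.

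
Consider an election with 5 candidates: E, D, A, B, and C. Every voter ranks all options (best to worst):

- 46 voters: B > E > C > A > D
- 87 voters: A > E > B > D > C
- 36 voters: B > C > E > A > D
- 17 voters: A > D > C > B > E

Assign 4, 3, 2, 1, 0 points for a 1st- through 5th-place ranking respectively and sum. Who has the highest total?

E: 46·3 + 87·3 + 36·2 + 17·0 = 471
D: 46·0 + 87·1 + 36·0 + 17·3 = 138
A: 46·1 + 87·4 + 36·1 + 17·4 = 498
B: 46·4 + 87·2 + 36·4 + 17·1 = 519
C: 46·2 + 87·0 + 36·3 + 17·2 = 234
B has the highest Borda score (519).

B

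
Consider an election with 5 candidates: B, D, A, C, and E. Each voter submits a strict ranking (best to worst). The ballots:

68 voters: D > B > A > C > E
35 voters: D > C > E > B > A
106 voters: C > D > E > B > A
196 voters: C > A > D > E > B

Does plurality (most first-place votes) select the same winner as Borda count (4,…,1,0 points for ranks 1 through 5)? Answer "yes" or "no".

yes

Plurality — first-place votes: B 0, D 103, A 0, C 302, E 0. Winner: C.
Borda — scores: B 345, D 1122, A 724, C 1381, E 478. Winner: C.
The two methods agree.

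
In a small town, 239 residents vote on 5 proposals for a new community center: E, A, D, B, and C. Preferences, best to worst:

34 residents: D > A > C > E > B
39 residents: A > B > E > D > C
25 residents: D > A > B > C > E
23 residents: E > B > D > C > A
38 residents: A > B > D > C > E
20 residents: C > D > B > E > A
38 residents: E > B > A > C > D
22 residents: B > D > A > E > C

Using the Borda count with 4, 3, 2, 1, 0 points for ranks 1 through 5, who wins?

E: 34·1 + 39·2 + 25·0 + 23·4 + 38·0 + 20·1 + 38·4 + 22·1 = 398
A: 34·3 + 39·4 + 25·3 + 23·0 + 38·4 + 20·0 + 38·2 + 22·2 = 605
D: 34·4 + 39·1 + 25·4 + 23·2 + 38·2 + 20·3 + 38·0 + 22·3 = 523
B: 34·0 + 39·3 + 25·2 + 23·3 + 38·3 + 20·2 + 38·3 + 22·4 = 592
C: 34·2 + 39·0 + 25·1 + 23·1 + 38·1 + 20·4 + 38·1 + 22·0 = 272
A has the highest Borda score (605).

A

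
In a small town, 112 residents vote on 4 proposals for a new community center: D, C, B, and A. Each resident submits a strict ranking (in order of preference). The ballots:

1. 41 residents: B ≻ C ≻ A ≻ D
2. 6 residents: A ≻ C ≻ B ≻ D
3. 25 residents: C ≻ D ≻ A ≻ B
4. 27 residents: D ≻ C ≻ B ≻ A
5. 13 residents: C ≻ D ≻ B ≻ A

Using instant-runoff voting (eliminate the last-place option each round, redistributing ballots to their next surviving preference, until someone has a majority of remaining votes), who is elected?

Round 1: D 27, C 38, B 41, A 6. Eliminate A.
Round 2: D 27, C 44, B 41. Eliminate D.
Round 3: C 71, B 41. C has a majority.

C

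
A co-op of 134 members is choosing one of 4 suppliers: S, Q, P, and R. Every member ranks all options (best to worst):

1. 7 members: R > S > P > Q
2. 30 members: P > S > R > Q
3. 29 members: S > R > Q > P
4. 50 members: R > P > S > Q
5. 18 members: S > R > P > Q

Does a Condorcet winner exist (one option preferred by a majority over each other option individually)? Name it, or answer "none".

none

Checking pairwise contests:
P beats S 80–54.
S beats Q 134–0.
R beats P 104–30.
S beats R 77–57.
Every option loses at least one head-to-head, so there is no Condorcet winner.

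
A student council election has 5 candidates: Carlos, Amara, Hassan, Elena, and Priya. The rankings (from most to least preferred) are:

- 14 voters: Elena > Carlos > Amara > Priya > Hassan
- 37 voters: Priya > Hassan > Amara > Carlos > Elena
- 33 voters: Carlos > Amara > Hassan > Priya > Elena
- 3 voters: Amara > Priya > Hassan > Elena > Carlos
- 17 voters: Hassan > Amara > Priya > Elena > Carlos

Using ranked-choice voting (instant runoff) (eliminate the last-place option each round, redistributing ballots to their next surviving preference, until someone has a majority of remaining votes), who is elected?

Priya

Round 1: Carlos 33, Amara 3, Hassan 17, Elena 14, Priya 37. Eliminate Amara.
Round 2: Carlos 33, Hassan 17, Elena 14, Priya 40. Eliminate Elena.
Round 3: Carlos 47, Hassan 17, Priya 40. Eliminate Hassan.
Round 4: Carlos 47, Priya 57. Priya has a majority.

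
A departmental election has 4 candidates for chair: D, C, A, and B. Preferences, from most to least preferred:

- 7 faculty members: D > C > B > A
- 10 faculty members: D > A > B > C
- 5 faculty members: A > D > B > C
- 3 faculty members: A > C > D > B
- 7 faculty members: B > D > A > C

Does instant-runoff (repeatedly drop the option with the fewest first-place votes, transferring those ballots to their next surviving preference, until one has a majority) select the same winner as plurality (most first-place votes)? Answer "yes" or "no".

yes

Instant-runoff — R1 D 17, C 0, A 8, B 7 (D winner). Winner: D.
Plurality — first-place votes: D 17, C 0, A 8, B 7. Winner: D.
The two methods agree.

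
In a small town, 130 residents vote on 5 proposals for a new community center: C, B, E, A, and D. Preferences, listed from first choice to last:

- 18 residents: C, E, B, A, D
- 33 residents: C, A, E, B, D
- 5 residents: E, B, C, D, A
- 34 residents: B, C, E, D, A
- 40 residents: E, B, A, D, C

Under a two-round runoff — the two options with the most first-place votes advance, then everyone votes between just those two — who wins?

Round 1 first-place votes: C 51, B 34, E 45, A 0, D 0.
C and E advance.
Runoff: C is preferred to E by 85 voters; E by 45.
C wins the runoff.

C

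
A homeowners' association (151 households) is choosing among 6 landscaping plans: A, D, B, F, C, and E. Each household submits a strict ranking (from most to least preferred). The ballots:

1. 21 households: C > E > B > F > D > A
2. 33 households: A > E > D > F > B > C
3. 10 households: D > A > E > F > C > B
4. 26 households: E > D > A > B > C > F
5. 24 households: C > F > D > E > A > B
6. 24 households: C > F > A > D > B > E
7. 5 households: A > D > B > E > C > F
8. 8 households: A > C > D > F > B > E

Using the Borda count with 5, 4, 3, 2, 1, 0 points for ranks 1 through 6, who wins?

A

A: 21·0 + 33·5 + 10·4 + 26·3 + 24·1 + 24·3 + 5·5 + 8·5 = 444
D: 21·1 + 33·3 + 10·5 + 26·4 + 24·3 + 24·2 + 5·4 + 8·3 = 438
B: 21·3 + 33·1 + 10·0 + 26·2 + 24·0 + 24·1 + 5·3 + 8·1 = 195
F: 21·2 + 33·2 + 10·2 + 26·0 + 24·4 + 24·4 + 5·0 + 8·2 = 336
C: 21·5 + 33·0 + 10·1 + 26·1 + 24·5 + 24·5 + 5·1 + 8·4 = 418
E: 21·4 + 33·4 + 10·3 + 26·5 + 24·2 + 24·0 + 5·2 + 8·0 = 434
A has the highest Borda score (444).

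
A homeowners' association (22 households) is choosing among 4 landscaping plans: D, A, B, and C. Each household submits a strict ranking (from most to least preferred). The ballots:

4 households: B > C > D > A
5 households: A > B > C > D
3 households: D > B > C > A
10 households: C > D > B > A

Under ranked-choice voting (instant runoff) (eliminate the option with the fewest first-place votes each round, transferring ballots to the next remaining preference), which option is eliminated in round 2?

A

Round 1: D 3, A 5, B 4, C 10. Eliminate D.
Round 2: A 5, B 7, C 10. Eliminate A.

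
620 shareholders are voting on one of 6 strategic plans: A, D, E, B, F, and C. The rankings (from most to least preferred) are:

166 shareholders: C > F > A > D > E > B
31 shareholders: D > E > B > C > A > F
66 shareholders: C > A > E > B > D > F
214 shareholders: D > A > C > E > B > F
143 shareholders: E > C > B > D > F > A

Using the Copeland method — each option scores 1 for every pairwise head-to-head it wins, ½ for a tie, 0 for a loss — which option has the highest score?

A: beats E, B, and F; loses to D and C → score 3.
D: beats A, E, B, and F; loses to C → score 4.
E: beats B and F; loses to A, D, and C → score 2.
B: beats F; loses to A, D, E, and C → score 1.
F: loses to A, D, E, B, and C → score 0.
C: beats A, D, E, B, and F → score 5.
C has the best pairwise record.

C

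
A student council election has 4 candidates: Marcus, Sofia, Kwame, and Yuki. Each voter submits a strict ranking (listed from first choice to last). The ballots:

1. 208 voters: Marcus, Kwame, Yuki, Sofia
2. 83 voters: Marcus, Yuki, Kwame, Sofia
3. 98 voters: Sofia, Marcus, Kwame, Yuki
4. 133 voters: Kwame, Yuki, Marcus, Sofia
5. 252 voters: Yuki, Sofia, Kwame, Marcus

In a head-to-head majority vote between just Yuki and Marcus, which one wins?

Voters preferring Yuki to Marcus: 385; preferring Marcus to Yuki: 389.
Marcus wins the head-to-head.

Marcus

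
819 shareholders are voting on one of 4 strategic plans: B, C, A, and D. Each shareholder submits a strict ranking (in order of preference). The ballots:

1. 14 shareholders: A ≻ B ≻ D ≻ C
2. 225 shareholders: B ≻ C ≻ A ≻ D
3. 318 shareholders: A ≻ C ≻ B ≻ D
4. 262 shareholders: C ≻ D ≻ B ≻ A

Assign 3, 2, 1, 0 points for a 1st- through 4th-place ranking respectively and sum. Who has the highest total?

B: 14·2 + 225·3 + 318·1 + 262·1 = 1283
C: 14·0 + 225·2 + 318·2 + 262·3 = 1872
A: 14·3 + 225·1 + 318·3 + 262·0 = 1221
D: 14·1 + 225·0 + 318·0 + 262·2 = 538
C has the highest Borda score (1872).

C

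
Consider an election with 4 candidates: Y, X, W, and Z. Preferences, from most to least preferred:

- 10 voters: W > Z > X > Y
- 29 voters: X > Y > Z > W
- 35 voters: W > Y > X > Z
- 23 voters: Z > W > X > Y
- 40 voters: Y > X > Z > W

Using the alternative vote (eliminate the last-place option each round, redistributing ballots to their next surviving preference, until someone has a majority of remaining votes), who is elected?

Y

Round 1: Y 40, X 29, W 45, Z 23. Eliminate Z.
Round 2: Y 40, X 29, W 68. Eliminate X.
Round 3: Y 69, W 68. Y has a majority.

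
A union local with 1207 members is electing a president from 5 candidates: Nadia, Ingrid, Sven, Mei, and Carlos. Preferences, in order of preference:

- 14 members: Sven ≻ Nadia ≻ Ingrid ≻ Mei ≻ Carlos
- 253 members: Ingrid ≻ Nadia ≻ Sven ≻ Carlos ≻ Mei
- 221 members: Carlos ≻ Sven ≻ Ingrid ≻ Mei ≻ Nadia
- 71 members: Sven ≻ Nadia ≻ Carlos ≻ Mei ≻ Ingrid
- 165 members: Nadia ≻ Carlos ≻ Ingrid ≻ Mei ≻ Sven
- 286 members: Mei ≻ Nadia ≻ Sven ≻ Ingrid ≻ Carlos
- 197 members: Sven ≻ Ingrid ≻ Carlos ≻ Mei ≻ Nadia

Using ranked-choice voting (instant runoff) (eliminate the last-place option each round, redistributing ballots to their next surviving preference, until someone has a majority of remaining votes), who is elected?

Sven

Round 1: Nadia 165, Ingrid 253, Sven 282, Mei 286, Carlos 221. Eliminate Nadia.
Round 2: Ingrid 253, Sven 282, Mei 286, Carlos 386. Eliminate Ingrid.
Round 3: Sven 535, Mei 286, Carlos 386. Eliminate Mei.
Round 4: Sven 821, Carlos 386. Sven has a majority.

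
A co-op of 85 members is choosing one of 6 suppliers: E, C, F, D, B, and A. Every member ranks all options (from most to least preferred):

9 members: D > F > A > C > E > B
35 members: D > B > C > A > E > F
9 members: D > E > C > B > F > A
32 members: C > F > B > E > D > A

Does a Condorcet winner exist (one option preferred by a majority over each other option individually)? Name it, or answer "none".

D vs E: 53–32 for D.
D vs C: 53–32 for D.
D vs F: 53–32 for D.
D vs B: 53–32 for D.
D vs A: 85–0 for D.
D beats every other option head-to-head.

D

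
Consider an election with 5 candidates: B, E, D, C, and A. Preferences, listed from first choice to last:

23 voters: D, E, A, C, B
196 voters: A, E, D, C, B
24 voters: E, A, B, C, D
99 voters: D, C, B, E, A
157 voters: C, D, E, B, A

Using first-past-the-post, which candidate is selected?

A

First-place votes: B 0, E 24, D 122, C 157, A 196.
A has the most first-place votes.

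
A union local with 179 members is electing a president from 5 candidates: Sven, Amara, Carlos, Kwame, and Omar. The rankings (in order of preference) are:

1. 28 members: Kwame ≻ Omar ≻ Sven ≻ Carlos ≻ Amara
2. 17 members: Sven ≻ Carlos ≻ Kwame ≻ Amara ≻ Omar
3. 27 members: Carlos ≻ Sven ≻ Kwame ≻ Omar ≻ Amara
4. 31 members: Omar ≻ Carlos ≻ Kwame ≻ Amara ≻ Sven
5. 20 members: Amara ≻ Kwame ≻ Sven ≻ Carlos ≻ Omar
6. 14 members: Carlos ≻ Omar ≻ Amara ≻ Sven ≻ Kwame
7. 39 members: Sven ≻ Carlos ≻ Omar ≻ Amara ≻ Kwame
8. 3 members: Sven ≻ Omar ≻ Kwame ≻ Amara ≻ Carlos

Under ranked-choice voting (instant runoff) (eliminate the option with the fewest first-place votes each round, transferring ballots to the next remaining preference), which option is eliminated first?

Amara

Round 1: Sven 59, Amara 20, Carlos 41, Kwame 28, Omar 31. Eliminate Amara.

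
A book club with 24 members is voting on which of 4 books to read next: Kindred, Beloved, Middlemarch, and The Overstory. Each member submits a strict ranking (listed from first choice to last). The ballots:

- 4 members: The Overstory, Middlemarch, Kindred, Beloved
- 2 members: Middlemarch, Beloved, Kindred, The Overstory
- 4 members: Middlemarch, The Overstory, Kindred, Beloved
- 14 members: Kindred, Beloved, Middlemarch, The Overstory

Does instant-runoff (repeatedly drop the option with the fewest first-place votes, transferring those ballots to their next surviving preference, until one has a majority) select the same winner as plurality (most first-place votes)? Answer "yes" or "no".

yes

Instant-runoff — R1 Kindred 14, Beloved 0, Middlemarch 6, The Overstory 4 (Kindred winner). Winner: Kindred.
Plurality — first-place votes: Kindred 14, Beloved 0, Middlemarch 6, The Overstory 4. Winner: Kindred.
The two methods agree.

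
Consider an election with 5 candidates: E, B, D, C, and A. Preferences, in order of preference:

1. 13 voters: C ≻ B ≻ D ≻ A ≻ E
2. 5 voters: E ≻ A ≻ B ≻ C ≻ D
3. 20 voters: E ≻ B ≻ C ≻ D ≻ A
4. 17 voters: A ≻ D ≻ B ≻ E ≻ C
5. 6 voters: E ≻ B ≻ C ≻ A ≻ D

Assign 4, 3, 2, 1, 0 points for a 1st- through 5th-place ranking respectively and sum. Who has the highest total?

B

E: 13·0 + 5·4 + 20·4 + 17·1 + 6·4 = 141
B: 13·3 + 5·2 + 20·3 + 17·2 + 6·3 = 161
D: 13·2 + 5·0 + 20·1 + 17·3 + 6·0 = 97
C: 13·4 + 5·1 + 20·2 + 17·0 + 6·2 = 109
A: 13·1 + 5·3 + 20·0 + 17·4 + 6·1 = 102
B has the highest Borda score (161).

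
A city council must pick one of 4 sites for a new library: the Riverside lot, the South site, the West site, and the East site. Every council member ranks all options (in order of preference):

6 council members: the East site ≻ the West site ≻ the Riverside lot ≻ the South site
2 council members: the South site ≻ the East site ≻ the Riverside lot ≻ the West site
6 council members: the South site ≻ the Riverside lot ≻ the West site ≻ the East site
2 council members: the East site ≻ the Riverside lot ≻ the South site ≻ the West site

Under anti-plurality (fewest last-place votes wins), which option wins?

Last-place votes: the Riverside lot 0, the South site 6, the West site 4, the East site 6.
the Riverside lot is ranked last by the fewest voters, so the Riverside lot wins.

the Riverside lot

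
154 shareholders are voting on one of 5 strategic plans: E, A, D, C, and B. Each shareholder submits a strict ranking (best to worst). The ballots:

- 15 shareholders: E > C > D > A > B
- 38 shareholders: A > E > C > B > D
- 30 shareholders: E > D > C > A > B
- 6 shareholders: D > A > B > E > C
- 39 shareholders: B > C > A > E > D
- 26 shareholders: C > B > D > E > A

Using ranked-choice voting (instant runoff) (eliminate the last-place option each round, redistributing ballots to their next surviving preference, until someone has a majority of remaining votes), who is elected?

Round 1: E 45, A 38, D 6, C 26, B 39. Eliminate D.
Round 2: E 45, A 44, C 26, B 39. Eliminate C.
Round 3: E 45, A 44, B 65. Eliminate A.
Round 4: E 83, B 71. E has a majority.

E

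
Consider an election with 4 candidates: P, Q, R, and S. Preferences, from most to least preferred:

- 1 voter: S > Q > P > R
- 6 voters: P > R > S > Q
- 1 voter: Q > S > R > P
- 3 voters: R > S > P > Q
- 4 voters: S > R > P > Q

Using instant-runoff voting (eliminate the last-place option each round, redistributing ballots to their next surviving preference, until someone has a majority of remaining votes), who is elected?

Round 1: P 6, Q 1, R 3, S 5. Eliminate Q.
Round 2: P 6, R 3, S 6. Eliminate R.
Round 3: P 6, S 9. S has a majority.

S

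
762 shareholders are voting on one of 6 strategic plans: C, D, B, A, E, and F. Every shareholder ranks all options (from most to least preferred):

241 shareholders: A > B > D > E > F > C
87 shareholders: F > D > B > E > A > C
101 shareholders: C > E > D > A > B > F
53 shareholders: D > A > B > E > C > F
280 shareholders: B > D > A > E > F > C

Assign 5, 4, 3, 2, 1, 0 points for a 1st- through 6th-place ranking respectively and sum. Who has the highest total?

B

C: 241·0 + 87·0 + 101·5 + 53·1 + 280·0 = 558
D: 241·3 + 87·4 + 101·3 + 53·5 + 280·4 = 2759
B: 241·4 + 87·3 + 101·1 + 53·3 + 280·5 = 2885
A: 241·5 + 87·1 + 101·2 + 53·4 + 280·3 = 2546
E: 241·2 + 87·2 + 101·4 + 53·2 + 280·2 = 1726
F: 241·1 + 87·5 + 101·0 + 53·0 + 280·1 = 956
B has the highest Borda score (2885).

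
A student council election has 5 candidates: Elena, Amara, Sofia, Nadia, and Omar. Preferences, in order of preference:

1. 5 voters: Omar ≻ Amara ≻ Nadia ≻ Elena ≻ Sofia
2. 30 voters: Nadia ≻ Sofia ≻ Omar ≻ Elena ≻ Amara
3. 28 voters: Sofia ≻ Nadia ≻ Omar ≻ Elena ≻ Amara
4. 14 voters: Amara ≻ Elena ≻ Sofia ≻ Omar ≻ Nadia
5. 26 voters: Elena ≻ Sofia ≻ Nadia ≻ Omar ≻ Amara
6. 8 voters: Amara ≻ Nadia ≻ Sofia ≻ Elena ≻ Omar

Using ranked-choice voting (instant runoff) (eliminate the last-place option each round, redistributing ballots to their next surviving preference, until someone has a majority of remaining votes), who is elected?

Sofia

Round 1: Elena 26, Amara 22, Sofia 28, Nadia 30, Omar 5. Eliminate Omar.
Round 2: Elena 26, Amara 27, Sofia 28, Nadia 30. Eliminate Elena.
Round 3: Amara 27, Sofia 54, Nadia 30. Eliminate Amara.
Round 4: Sofia 68, Nadia 43. Sofia has a majority.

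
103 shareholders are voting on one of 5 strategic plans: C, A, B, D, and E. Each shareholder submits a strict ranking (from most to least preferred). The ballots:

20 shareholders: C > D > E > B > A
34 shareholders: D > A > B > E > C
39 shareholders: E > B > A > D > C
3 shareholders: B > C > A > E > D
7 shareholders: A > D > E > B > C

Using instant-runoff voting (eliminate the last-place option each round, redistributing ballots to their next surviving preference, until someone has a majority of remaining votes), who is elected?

D

Round 1: C 20, A 7, B 3, D 34, E 39. Eliminate B.
Round 2: C 23, A 7, D 34, E 39. Eliminate A.
Round 3: C 23, D 41, E 39. Eliminate C.
Round 4: D 61, E 42. D has a majority.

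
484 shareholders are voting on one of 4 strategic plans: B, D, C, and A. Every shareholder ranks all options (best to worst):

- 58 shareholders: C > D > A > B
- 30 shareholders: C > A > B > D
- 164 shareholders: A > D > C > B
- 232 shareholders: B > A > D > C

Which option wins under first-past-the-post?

First-place votes: B 232, D 0, C 88, A 164.
B has the most first-place votes.

B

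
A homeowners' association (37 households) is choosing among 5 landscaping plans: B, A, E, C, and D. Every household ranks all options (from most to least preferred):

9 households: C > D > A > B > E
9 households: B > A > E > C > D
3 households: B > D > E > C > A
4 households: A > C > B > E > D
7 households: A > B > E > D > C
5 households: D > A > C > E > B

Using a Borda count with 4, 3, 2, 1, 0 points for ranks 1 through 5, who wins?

A

B: 9·1 + 9·4 + 3·4 + 4·2 + 7·3 + 5·0 = 86
A: 9·2 + 9·3 + 3·0 + 4·4 + 7·4 + 5·3 = 104
E: 9·0 + 9·2 + 3·2 + 4·1 + 7·2 + 5·1 = 47
C: 9·4 + 9·1 + 3·1 + 4·3 + 7·0 + 5·2 = 70
D: 9·3 + 9·0 + 3·3 + 4·0 + 7·1 + 5·4 = 63
A has the highest Borda score (104).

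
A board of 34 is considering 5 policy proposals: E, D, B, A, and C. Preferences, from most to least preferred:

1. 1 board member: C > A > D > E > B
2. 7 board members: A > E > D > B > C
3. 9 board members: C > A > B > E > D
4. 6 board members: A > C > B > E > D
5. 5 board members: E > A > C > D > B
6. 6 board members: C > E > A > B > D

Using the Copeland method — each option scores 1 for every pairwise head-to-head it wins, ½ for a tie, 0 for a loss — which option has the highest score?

E: beats D and B; loses to A and C → score 2.
D: loses to E, B, A, and C → score 0.
B: beats D; loses to E, A, and C → score 1.
A: beats E, D, B, and C → score 4.
C: beats E, D, and B; loses to A → score 3.
A has the best pairwise record.

A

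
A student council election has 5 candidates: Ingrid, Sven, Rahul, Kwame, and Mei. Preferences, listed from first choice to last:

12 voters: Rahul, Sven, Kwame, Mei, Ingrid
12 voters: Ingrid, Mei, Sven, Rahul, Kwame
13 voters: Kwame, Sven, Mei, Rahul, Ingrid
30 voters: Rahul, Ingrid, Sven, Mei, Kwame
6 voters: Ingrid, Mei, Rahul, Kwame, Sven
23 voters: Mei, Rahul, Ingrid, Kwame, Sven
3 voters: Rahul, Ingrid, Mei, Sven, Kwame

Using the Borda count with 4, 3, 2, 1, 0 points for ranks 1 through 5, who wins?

Rahul

Ingrid: 12·0 + 12·4 + 13·0 + 30·3 + 6·4 + 23·2 + 3·3 = 217
Sven: 12·3 + 12·2 + 13·3 + 30·2 + 6·0 + 23·0 + 3·1 = 162
Rahul: 12·4 + 12·1 + 13·1 + 30·4 + 6·2 + 23·3 + 3·4 = 286
Kwame: 12·2 + 12·0 + 13·4 + 30·0 + 6·1 + 23·1 + 3·0 = 105
Mei: 12·1 + 12·3 + 13·2 + 30·1 + 6·3 + 23·4 + 3·2 = 220
Rahul has the highest Borda score (286).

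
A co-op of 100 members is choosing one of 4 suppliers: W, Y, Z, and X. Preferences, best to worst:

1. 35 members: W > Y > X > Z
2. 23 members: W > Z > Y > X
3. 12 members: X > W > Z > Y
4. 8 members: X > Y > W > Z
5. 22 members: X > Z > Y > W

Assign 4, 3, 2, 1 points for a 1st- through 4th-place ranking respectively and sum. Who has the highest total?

W: 35·4 + 23·4 + 12·3 + 8·2 + 22·1 = 306
Y: 35·3 + 23·2 + 12·1 + 8·3 + 22·2 = 231
Z: 35·1 + 23·3 + 12·2 + 8·1 + 22·3 = 202
X: 35·2 + 23·1 + 12·4 + 8·4 + 22·4 = 261
W has the highest Borda score (306).

W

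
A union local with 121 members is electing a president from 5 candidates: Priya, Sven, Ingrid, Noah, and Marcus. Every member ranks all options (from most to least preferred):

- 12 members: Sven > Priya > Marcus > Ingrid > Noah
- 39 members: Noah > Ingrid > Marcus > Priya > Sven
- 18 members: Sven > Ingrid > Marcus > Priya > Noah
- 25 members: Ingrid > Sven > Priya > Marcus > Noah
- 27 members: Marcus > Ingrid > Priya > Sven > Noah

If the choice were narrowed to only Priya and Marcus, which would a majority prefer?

Marcus

Voters preferring Priya to Marcus: 37; preferring Marcus to Priya: 84.
Marcus wins the head-to-head.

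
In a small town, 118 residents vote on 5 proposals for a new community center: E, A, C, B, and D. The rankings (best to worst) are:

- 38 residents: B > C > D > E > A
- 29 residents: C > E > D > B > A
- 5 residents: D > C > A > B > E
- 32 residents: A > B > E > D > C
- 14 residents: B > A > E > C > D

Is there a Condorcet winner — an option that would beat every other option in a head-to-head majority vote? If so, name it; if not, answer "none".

B

B vs E: 89–29 for B.
B vs A: 81–37 for B.
B vs C: 84–34 for B.
B vs D: 84–34 for B.
B beats every other option head-to-head.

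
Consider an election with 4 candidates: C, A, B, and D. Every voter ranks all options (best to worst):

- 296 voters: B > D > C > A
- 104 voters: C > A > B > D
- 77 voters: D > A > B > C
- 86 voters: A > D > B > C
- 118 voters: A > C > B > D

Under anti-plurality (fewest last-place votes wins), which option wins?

B

Last-place votes: C 163, A 296, B 0, D 222.
B is ranked last by the fewest voters, so B wins.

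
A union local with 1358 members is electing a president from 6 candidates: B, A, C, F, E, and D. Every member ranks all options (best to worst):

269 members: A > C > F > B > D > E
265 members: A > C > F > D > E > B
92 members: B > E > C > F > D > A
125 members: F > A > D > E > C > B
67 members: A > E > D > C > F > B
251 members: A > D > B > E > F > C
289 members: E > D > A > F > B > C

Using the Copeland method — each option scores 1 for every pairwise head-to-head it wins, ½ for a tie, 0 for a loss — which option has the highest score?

B: loses to A, C, F, E, and D → score 0.
A: beats B, C, F, E, and D → score 5.
C: beats B and F; loses to A, E, and D → score 2.
F: beats B and D; loses to A, C, and E → score 2.
E: beats B, C, and F; loses to A and D → score 3.
D: beats B, C, and E; loses to A and F → score 3.
A has the best pairwise record.

A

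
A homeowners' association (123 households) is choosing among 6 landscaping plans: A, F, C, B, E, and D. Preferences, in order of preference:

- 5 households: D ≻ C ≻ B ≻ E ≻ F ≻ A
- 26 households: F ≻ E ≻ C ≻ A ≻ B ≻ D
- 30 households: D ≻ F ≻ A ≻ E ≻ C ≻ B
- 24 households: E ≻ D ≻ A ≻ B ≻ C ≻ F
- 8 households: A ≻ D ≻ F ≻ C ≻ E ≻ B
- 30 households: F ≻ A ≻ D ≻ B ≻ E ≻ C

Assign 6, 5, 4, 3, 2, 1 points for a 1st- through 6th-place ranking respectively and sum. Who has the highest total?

A: 5·1 + 26·3 + 30·4 + 24·4 + 8·6 + 30·5 = 497
F: 5·2 + 26·6 + 30·5 + 24·1 + 8·4 + 30·6 = 552
C: 5·5 + 26·4 + 30·2 + 24·2 + 8·3 + 30·1 = 291
B: 5·4 + 26·2 + 30·1 + 24·3 + 8·1 + 30·3 = 272
E: 5·3 + 26·5 + 30·3 + 24·6 + 8·2 + 30·2 = 455
D: 5·6 + 26·1 + 30·6 + 24·5 + 8·5 + 30·4 = 516
F has the highest Borda score (552).

F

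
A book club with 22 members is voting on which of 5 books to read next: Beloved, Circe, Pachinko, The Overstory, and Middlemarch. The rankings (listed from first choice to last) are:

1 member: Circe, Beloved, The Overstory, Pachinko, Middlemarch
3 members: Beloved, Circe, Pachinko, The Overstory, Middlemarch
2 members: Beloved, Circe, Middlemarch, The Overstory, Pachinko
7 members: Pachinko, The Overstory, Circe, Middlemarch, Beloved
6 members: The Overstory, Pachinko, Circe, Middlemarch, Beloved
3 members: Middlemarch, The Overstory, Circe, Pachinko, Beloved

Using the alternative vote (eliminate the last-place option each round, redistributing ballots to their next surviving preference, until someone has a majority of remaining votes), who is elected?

The Overstory

Round 1: Beloved 5, Circe 1, Pachinko 7, The Overstory 6, Middlemarch 3. Eliminate Circe.
Round 2: Beloved 6, Pachinko 7, The Overstory 6, Middlemarch 3. Eliminate Middlemarch.
Round 3: Beloved 6, Pachinko 7, The Overstory 9. Eliminate Beloved.
Round 4: Pachinko 10, The Overstory 12. The Overstory has a majority.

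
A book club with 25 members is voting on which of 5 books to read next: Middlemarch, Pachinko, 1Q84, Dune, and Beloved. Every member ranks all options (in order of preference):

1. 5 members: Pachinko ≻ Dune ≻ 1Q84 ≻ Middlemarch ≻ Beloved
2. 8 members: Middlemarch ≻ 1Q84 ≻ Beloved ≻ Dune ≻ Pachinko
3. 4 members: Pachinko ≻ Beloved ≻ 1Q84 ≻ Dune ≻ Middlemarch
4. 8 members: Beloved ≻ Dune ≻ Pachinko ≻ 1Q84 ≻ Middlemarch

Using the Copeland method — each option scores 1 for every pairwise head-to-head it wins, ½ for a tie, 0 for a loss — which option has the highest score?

Middlemarch: beats Beloved; loses to Pachinko, 1Q84, and Dune → score 1.
Pachinko: beats Middlemarch and 1Q84; loses to Dune and Beloved → score 2.
1Q84: beats Middlemarch and Beloved; loses to Pachinko and Dune → score 2.
Dune: beats Middlemarch, Pachinko, and 1Q84; loses to Beloved → score 3.
Beloved: beats Pachinko and Dune; loses to Middlemarch and 1Q84 → score 2.
Dune has the best pairwise record.

Dune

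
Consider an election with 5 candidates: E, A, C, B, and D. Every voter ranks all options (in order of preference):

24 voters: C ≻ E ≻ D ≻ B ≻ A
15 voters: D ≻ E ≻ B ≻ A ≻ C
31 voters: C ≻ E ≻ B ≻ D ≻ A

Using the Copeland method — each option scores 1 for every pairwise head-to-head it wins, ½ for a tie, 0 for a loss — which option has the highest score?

C

E: beats A, B, and D; loses to C → score 3.
A: loses to E, C, B, and D → score 0.
C: beats E, A, B, and D → score 4.
B: beats A; loses to E, C, and D → score 1.
D: beats A and B; loses to E and C → score 2.
C has the best pairwise record.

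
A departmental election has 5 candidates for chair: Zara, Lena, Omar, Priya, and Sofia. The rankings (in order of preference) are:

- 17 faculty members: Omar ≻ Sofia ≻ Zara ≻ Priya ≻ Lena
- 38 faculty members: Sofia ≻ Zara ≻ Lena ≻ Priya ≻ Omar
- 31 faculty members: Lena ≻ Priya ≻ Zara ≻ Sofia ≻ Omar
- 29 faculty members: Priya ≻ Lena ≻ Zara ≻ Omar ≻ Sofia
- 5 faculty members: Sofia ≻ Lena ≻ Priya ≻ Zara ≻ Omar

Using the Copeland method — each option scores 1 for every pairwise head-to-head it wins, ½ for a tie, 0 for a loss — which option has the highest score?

Zara: beats Omar; ties Sofia; loses to Lena and Priya → score 1.5.
Lena: beats Zara, Omar, and Priya; ties Sofia → score 3.5.
Omar: loses to Zara, Lena, Priya, and Sofia → score 0.
Priya: beats Zara and Omar; ties Sofia; loses to Lena → score 2.5.
Sofia: beats Omar; ties Zara, Lena, and Priya → score 2.5.
Lena has the best pairwise record.

Lena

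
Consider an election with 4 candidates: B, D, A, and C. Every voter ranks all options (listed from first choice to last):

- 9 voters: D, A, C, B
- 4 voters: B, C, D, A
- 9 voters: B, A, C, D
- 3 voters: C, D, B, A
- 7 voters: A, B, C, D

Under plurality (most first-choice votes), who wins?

First-place votes: B 13, D 9, A 7, C 3.
B has the most first-place votes.

B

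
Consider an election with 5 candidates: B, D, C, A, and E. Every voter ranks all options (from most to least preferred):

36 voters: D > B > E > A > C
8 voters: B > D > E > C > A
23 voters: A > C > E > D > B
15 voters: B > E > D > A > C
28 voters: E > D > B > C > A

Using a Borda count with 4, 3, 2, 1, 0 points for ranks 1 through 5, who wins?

B: 36·3 + 8·4 + 23·0 + 15·4 + 28·2 = 256
D: 36·4 + 8·3 + 23·1 + 15·2 + 28·3 = 305
C: 36·0 + 8·1 + 23·3 + 15·0 + 28·1 = 105
A: 36·1 + 8·0 + 23·4 + 15·1 + 28·0 = 143
E: 36·2 + 8·2 + 23·2 + 15·3 + 28·4 = 291
D has the highest Borda score (305).

D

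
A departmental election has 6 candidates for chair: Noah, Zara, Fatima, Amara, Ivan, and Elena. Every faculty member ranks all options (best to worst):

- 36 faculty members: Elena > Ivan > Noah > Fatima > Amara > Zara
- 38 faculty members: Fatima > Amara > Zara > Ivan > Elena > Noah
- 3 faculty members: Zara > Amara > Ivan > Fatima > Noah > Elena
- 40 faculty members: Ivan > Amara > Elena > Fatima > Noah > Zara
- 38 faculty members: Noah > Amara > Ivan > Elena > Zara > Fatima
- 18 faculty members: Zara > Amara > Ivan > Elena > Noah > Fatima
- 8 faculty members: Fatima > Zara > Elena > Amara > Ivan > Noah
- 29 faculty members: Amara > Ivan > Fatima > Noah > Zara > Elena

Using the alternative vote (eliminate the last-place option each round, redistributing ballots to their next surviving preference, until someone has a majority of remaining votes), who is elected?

Round 1: Noah 38, Zara 21, Fatima 46, Amara 29, Ivan 40, Elena 36. Eliminate Zara.
Round 2: Noah 38, Fatima 46, Amara 50, Ivan 40, Elena 36. Eliminate Elena.
Round 3: Noah 38, Fatima 46, Amara 50, Ivan 76. Eliminate Noah.
Round 4: Fatima 46, Amara 88, Ivan 76. Eliminate Fatima.
Round 5: Amara 134, Ivan 76. Amara has a majority.

Amara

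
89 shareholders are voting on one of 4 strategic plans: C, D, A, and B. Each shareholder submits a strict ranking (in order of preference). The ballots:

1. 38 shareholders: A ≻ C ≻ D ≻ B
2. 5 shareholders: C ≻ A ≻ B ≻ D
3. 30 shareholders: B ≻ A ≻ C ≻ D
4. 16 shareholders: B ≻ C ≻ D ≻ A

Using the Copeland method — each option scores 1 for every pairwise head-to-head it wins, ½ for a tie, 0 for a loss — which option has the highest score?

C: beats D; loses to A and B → score 1.
D: loses to C, A, and B → score 0.
A: beats C and D; loses to B → score 2.
B: beats C, D, and A → score 3.
B has the best pairwise record.

B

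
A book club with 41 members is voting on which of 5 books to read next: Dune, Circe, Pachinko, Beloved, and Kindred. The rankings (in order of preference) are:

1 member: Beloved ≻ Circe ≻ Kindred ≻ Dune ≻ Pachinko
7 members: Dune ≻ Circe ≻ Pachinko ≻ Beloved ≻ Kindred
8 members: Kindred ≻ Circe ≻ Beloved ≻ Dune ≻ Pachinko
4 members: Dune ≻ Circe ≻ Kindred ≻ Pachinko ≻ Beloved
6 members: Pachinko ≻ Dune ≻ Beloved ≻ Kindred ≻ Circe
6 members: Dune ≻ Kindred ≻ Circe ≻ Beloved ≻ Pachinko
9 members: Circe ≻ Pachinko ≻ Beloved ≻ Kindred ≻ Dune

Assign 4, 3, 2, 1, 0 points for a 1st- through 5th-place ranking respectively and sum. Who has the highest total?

Circe

Dune: 1·1 + 7·4 + 8·1 + 4·4 + 6·3 + 6·4 + 9·0 = 95
Circe: 1·3 + 7·3 + 8·3 + 4·3 + 6·0 + 6·2 + 9·4 = 108
Pachinko: 1·0 + 7·2 + 8·0 + 4·1 + 6·4 + 6·0 + 9·3 = 69
Beloved: 1·4 + 7·1 + 8·2 + 4·0 + 6·2 + 6·1 + 9·2 = 63
Kindred: 1·2 + 7·0 + 8·4 + 4·2 + 6·1 + 6·3 + 9·1 = 75
Circe has the highest Borda score (108).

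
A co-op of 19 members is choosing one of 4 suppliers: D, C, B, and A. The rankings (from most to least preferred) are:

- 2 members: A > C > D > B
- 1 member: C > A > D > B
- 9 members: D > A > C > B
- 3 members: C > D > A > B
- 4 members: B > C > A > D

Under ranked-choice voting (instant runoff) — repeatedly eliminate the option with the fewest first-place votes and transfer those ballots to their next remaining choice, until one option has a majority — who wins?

Round 1: D 9, C 4, B 4, A 2. Eliminate A.
Round 2: D 9, C 6, B 4. Eliminate B.
Round 3: D 9, C 10. C has a majority.

C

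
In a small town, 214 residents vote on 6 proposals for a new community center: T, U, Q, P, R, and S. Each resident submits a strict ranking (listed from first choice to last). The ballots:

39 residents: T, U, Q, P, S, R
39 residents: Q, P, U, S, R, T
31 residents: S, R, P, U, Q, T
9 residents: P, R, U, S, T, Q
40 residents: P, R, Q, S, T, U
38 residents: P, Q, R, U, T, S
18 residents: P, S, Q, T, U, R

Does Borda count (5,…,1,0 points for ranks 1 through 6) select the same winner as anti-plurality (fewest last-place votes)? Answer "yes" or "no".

yes

Borda — scores: T 318, U 456, Q 669, P 852, R 473, S 442. Winner: P.
Anti-plurality — last-place votes: T 70, U 40, Q 9, P 0, R 57, S 38. Winner: P.
The two methods agree.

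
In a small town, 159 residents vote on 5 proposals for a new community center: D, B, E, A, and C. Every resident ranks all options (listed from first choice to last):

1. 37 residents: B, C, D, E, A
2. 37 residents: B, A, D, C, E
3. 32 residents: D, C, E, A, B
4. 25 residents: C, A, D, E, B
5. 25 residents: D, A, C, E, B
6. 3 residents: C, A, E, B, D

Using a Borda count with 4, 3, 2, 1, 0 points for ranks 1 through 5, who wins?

D: 37·2 + 37·2 + 32·4 + 25·2 + 25·4 + 3·0 = 426
B: 37·4 + 37·4 + 32·0 + 25·0 + 25·0 + 3·1 = 299
E: 37·1 + 37·0 + 32·2 + 25·1 + 25·1 + 3·2 = 157
A: 37·0 + 37·3 + 32·1 + 25·3 + 25·3 + 3·3 = 302
C: 37·3 + 37·1 + 32·3 + 25·4 + 25·2 + 3·4 = 406
D has the highest Borda score (426).

D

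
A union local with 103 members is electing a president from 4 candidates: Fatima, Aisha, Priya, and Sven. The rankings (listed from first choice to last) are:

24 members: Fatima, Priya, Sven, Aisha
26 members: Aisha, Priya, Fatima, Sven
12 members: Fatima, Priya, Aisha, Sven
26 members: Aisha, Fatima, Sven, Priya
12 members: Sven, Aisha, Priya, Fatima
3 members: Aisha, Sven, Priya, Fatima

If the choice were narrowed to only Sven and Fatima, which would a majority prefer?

Fatima

Voters preferring Sven to Fatima: 15; preferring Fatima to Sven: 88.
Fatima wins the head-to-head.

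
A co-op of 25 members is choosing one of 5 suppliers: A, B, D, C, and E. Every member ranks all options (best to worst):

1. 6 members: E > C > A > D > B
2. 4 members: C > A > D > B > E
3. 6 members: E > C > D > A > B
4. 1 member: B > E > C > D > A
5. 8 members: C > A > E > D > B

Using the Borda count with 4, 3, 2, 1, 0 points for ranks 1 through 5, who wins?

C

A: 6·2 + 4·3 + 6·1 + 1·0 + 8·3 = 54
B: 6·0 + 4·1 + 6·0 + 1·4 + 8·0 = 8
D: 6·1 + 4·2 + 6·2 + 1·1 + 8·1 = 35
C: 6·3 + 4·4 + 6·3 + 1·2 + 8·4 = 86
E: 6·4 + 4·0 + 6·4 + 1·3 + 8·2 = 67
C has the highest Borda score (86).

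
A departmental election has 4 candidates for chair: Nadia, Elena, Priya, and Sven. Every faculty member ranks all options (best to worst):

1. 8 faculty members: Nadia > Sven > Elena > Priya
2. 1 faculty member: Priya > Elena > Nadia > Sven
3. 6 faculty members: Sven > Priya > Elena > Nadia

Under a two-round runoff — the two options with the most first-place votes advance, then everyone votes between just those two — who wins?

Nadia

Round 1 first-place votes: Nadia 8, Elena 0, Priya 1, Sven 6.
Nadia and Sven advance.
Runoff: Nadia is preferred to Sven by 9 voters; Sven by 6.
Nadia wins the runoff.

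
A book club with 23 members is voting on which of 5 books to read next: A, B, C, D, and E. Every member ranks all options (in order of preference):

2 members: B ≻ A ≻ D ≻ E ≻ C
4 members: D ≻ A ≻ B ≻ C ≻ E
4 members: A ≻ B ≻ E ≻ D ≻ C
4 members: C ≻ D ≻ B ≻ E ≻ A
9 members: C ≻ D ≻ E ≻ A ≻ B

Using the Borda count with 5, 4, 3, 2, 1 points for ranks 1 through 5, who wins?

D

A: 2·4 + 4·4 + 4·5 + 4·1 + 9·2 = 66
B: 2·5 + 4·3 + 4·4 + 4·3 + 9·1 = 59
C: 2·1 + 4·2 + 4·1 + 4·5 + 9·5 = 79
D: 2·3 + 4·5 + 4·2 + 4·4 + 9·4 = 86
E: 2·2 + 4·1 + 4·3 + 4·2 + 9·3 = 55
D has the highest Borda score (86).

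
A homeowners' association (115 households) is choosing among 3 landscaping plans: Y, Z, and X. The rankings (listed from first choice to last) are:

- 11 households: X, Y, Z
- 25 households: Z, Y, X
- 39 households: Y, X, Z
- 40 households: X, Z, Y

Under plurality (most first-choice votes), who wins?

First-place votes: Y 39, Z 25, X 51.
X has the most first-place votes.

X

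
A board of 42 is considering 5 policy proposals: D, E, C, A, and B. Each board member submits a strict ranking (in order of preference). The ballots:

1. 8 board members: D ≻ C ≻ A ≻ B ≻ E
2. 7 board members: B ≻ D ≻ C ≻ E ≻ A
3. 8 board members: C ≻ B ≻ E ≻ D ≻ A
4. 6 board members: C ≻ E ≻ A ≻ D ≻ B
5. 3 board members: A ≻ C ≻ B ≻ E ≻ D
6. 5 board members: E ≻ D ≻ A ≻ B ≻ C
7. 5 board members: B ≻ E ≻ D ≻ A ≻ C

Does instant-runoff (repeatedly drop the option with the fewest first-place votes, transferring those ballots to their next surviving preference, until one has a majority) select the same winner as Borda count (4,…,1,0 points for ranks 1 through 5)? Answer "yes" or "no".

no

Instant-runoff — R1 D 8, E 5, C 14, A 3, B 12 (A out); R2 D 8, E 5, C 17, B 12 (E out); R3 D 13, C 17, B 12 (B out); R4 D 25, C 17 (D winner). Winner: D.
Borda — scores: D 92, E 79, C 103, A 55, B 91. Winner: C.
The two methods disagree.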